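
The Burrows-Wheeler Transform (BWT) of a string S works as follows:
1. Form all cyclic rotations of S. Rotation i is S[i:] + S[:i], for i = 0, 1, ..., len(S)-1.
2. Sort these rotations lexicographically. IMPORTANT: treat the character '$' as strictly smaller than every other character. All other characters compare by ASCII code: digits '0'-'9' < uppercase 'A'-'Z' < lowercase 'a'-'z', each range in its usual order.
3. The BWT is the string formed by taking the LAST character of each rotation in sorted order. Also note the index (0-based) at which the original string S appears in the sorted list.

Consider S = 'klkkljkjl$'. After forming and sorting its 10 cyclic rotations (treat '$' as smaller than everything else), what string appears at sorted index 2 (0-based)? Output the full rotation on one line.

Answer: jl$klkkljk

Derivation:
All 10 rotations (rotation i = S[i:]+S[:i]):
  rot[0] = klkkljkjl$
  rot[1] = lkkljkjl$k
  rot[2] = kkljkjl$kl
  rot[3] = kljkjl$klk
  rot[4] = ljkjl$klkk
  rot[5] = jkjl$klkkl
  rot[6] = kjl$klkklj
  rot[7] = jl$klkkljk
  rot[8] = l$klkkljkj
  rot[9] = $klkkljkjl
Sorted (with $ < everything):
  sorted[0] = $klkkljkjl
  sorted[1] = jkjl$klkkl
  sorted[2] = jl$klkkljk
  sorted[3] = kjl$klkklj
  sorted[4] = kkljkjl$kl
  sorted[5] = kljkjl$klk
  sorted[6] = klkkljkjl$
  sorted[7] = l$klkkljkj
  sorted[8] = ljkjl$klkk
  sorted[9] = lkkljkjl$k
sorted[2] = jl$klkkljk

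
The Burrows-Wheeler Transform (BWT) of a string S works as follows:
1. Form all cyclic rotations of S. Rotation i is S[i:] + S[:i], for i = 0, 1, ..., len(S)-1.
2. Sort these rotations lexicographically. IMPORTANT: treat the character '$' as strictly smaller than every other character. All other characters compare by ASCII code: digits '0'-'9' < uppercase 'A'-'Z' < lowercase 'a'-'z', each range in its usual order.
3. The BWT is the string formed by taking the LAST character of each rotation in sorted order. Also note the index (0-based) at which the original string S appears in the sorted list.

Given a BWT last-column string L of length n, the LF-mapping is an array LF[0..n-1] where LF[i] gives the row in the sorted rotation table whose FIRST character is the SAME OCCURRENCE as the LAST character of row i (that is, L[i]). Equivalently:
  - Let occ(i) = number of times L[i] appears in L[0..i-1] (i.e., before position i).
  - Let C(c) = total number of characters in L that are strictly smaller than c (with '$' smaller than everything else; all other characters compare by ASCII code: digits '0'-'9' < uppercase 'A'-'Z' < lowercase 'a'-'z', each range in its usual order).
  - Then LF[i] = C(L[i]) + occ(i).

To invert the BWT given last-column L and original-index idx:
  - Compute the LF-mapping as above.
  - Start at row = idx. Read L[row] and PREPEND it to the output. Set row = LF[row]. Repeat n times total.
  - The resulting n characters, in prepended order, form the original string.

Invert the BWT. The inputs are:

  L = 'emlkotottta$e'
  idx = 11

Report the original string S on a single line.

Answer: tomatokettle$

Derivation:
LF mapping: 2 6 5 4 7 9 8 10 11 12 1 0 3
Walk LF starting at row 11, prepending L[row]:
  step 1: row=11, L[11]='$', prepend. Next row=LF[11]=0
  step 2: row=0, L[0]='e', prepend. Next row=LF[0]=2
  step 3: row=2, L[2]='l', prepend. Next row=LF[2]=5
  step 4: row=5, L[5]='t', prepend. Next row=LF[5]=9
  step 5: row=9, L[9]='t', prepend. Next row=LF[9]=12
  step 6: row=12, L[12]='e', prepend. Next row=LF[12]=3
  step 7: row=3, L[3]='k', prepend. Next row=LF[3]=4
  step 8: row=4, L[4]='o', prepend. Next row=LF[4]=7
  step 9: row=7, L[7]='t', prepend. Next row=LF[7]=10
  step 10: row=10, L[10]='a', prepend. Next row=LF[10]=1
  step 11: row=1, L[1]='m', prepend. Next row=LF[1]=6
  step 12: row=6, L[6]='o', prepend. Next row=LF[6]=8
  step 13: row=8, L[8]='t', prepend. Next row=LF[8]=11
Reversed output: tomatokettle$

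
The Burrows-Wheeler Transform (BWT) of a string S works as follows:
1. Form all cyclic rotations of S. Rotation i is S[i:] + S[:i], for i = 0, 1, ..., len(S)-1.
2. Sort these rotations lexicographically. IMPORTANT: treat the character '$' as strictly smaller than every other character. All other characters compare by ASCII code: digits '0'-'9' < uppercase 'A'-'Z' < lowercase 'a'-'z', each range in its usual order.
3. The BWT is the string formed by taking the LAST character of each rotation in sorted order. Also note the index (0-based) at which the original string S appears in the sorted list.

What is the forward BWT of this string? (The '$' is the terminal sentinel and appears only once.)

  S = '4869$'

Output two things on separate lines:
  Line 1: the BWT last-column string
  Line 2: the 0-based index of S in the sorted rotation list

All 5 rotations (rotation i = S[i:]+S[:i]):
  rot[0] = 4869$
  rot[1] = 869$4
  rot[2] = 69$48
  rot[3] = 9$486
  rot[4] = $4869
Sorted (with $ < everything):
  sorted[0] = $4869  (last char: '9')
  sorted[1] = 4869$  (last char: '$')
  sorted[2] = 69$48  (last char: '8')
  sorted[3] = 869$4  (last char: '4')
  sorted[4] = 9$486  (last char: '6')
Last column: 9$846
Original string S is at sorted index 1

Answer: 9$846
1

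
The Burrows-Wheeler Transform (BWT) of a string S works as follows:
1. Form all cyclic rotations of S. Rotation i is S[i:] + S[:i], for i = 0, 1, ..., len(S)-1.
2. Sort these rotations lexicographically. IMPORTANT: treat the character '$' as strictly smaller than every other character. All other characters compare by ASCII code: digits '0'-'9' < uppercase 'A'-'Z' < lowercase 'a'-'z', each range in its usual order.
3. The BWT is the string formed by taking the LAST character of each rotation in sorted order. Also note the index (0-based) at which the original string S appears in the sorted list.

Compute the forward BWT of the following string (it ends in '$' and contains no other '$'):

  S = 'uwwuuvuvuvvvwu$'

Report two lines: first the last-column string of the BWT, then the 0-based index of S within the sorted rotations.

Answer: uwwuvv$uuuvvvwu
6

Derivation:
All 15 rotations (rotation i = S[i:]+S[:i]):
  rot[0] = uwwuuvuvuvvvwu$
  rot[1] = wwuuvuvuvvvwu$u
  rot[2] = wuuvuvuvvvwu$uw
  rot[3] = uuvuvuvvvwu$uww
  rot[4] = uvuvuvvvwu$uwwu
  rot[5] = vuvuvvvwu$uwwuu
  rot[6] = uvuvvvwu$uwwuuv
  rot[7] = vuvvvwu$uwwuuvu
  rot[8] = uvvvwu$uwwuuvuv
  rot[9] = vvvwu$uwwuuvuvu
  rot[10] = vvwu$uwwuuvuvuv
  rot[11] = vwu$uwwuuvuvuvv
  rot[12] = wu$uwwuuvuvuvvv
  rot[13] = u$uwwuuvuvuvvvw
  rot[14] = $uwwuuvuvuvvvwu
Sorted (with $ < everything):
  sorted[0] = $uwwuuvuvuvvvwu  (last char: 'u')
  sorted[1] = u$uwwuuvuvuvvvw  (last char: 'w')
  sorted[2] = uuvuvuvvvwu$uww  (last char: 'w')
  sorted[3] = uvuvuvvvwu$uwwu  (last char: 'u')
  sorted[4] = uvuvvvwu$uwwuuv  (last char: 'v')
  sorted[5] = uvvvwu$uwwuuvuv  (last char: 'v')
  sorted[6] = uwwuuvuvuvvvwu$  (last char: '$')
  sorted[7] = vuvuvvvwu$uwwuu  (last char: 'u')
  sorted[8] = vuvvvwu$uwwuuvu  (last char: 'u')
  sorted[9] = vvvwu$uwwuuvuvu  (last char: 'u')
  sorted[10] = vvwu$uwwuuvuvuv  (last char: 'v')
  sorted[11] = vwu$uwwuuvuvuvv  (last char: 'v')
  sorted[12] = wu$uwwuuvuvuvvv  (last char: 'v')
  sorted[13] = wuuvuvuvvvwu$uw  (last char: 'w')
  sorted[14] = wwuuvuvuvvvwu$u  (last char: 'u')
Last column: uwwuvv$uuuvvvwu
Original string S is at sorted index 6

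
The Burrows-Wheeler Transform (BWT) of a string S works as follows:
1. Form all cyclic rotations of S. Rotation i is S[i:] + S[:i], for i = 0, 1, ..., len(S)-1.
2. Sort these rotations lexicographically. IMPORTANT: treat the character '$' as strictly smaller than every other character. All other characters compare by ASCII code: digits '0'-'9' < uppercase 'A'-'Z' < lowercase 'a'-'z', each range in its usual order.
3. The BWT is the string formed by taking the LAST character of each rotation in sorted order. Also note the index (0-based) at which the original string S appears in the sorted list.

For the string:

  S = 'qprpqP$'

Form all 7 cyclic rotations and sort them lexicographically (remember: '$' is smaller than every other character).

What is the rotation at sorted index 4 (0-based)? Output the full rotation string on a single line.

Answer: qP$qprp

Derivation:
All 7 rotations (rotation i = S[i:]+S[:i]):
  rot[0] = qprpqP$
  rot[1] = prpqP$q
  rot[2] = rpqP$qp
  rot[3] = pqP$qpr
  rot[4] = qP$qprp
  rot[5] = P$qprpq
  rot[6] = $qprpqP
Sorted (with $ < everything):
  sorted[0] = $qprpqP
  sorted[1] = P$qprpq
  sorted[2] = pqP$qpr
  sorted[3] = prpqP$q
  sorted[4] = qP$qprp
  sorted[5] = qprpqP$
  sorted[6] = rpqP$qp
sorted[4] = qP$qprp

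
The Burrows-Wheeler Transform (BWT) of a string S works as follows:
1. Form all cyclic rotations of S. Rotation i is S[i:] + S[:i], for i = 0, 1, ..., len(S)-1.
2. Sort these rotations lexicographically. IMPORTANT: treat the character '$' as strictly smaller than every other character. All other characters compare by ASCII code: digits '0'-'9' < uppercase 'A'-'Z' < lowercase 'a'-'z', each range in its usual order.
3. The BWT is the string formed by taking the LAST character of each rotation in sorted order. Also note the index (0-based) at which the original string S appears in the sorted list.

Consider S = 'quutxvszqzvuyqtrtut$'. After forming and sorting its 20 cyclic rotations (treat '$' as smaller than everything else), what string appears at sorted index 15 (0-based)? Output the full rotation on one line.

All 20 rotations (rotation i = S[i:]+S[:i]):
  rot[0] = quutxvszqzvuyqtrtut$
  rot[1] = uutxvszqzvuyqtrtut$q
  rot[2] = utxvszqzvuyqtrtut$qu
  rot[3] = txvszqzvuyqtrtut$quu
  rot[4] = xvszqzvuyqtrtut$quut
  rot[5] = vszqzvuyqtrtut$quutx
  rot[6] = szqzvuyqtrtut$quutxv
  rot[7] = zqzvuyqtrtut$quutxvs
  rot[8] = qzvuyqtrtut$quutxvsz
  rot[9] = zvuyqtrtut$quutxvszq
  rot[10] = vuyqtrtut$quutxvszqz
  rot[11] = uyqtrtut$quutxvszqzv
  rot[12] = yqtrtut$quutxvszqzvu
  rot[13] = qtrtut$quutxvszqzvuy
  rot[14] = trtut$quutxvszqzvuyq
  rot[15] = rtut$quutxvszqzvuyqt
  rot[16] = tut$quutxvszqzvuyqtr
  rot[17] = ut$quutxvszqzvuyqtrt
  rot[18] = t$quutxvszqzvuyqtrtu
  rot[19] = $quutxvszqzvuyqtrtut
Sorted (with $ < everything):
  sorted[0] = $quutxvszqzvuyqtrtut
  sorted[1] = qtrtut$quutxvszqzvuy
  sorted[2] = quutxvszqzvuyqtrtut$
  sorted[3] = qzvuyqtrtut$quutxvsz
  sorted[4] = rtut$quutxvszqzvuyqt
  sorted[5] = szqzvuyqtrtut$quutxv
  sorted[6] = t$quutxvszqzvuyqtrtu
  sorted[7] = trtut$quutxvszqzvuyq
  sorted[8] = tut$quutxvszqzvuyqtr
  sorted[9] = txvszqzvuyqtrtut$quu
  sorted[10] = ut$quutxvszqzvuyqtrt
  sorted[11] = utxvszqzvuyqtrtut$qu
  sorted[12] = uutxvszqzvuyqtrtut$q
  sorted[13] = uyqtrtut$quutxvszqzv
  sorted[14] = vszqzvuyqtrtut$quutx
  sorted[15] = vuyqtrtut$quutxvszqz
  sorted[16] = xvszqzvuyqtrtut$quut
  sorted[17] = yqtrtut$quutxvszqzvu
  sorted[18] = zqzvuyqtrtut$quutxvs
  sorted[19] = zvuyqtrtut$quutxvszq
sorted[15] = vuyqtrtut$quutxvszqz

Answer: vuyqtrtut$quutxvszqz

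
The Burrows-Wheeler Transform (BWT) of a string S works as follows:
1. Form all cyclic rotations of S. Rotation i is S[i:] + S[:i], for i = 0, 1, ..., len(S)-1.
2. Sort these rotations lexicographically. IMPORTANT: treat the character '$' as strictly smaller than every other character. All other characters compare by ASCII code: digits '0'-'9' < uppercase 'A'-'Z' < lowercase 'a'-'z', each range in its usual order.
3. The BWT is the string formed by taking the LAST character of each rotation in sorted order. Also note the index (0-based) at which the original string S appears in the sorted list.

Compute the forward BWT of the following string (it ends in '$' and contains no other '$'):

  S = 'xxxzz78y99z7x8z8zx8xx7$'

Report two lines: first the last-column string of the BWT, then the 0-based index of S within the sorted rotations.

All 23 rotations (rotation i = S[i:]+S[:i]):
  rot[0] = xxxzz78y99z7x8z8zx8xx7$
  rot[1] = xxzz78y99z7x8z8zx8xx7$x
  rot[2] = xzz78y99z7x8z8zx8xx7$xx
  rot[3] = zz78y99z7x8z8zx8xx7$xxx
  rot[4] = z78y99z7x8z8zx8xx7$xxxz
  rot[5] = 78y99z7x8z8zx8xx7$xxxzz
  rot[6] = 8y99z7x8z8zx8xx7$xxxzz7
  rot[7] = y99z7x8z8zx8xx7$xxxzz78
  rot[8] = 99z7x8z8zx8xx7$xxxzz78y
  rot[9] = 9z7x8z8zx8xx7$xxxzz78y9
  rot[10] = z7x8z8zx8xx7$xxxzz78y99
  rot[11] = 7x8z8zx8xx7$xxxzz78y99z
  rot[12] = x8z8zx8xx7$xxxzz78y99z7
  rot[13] = 8z8zx8xx7$xxxzz78y99z7x
  rot[14] = z8zx8xx7$xxxzz78y99z7x8
  rot[15] = 8zx8xx7$xxxzz78y99z7x8z
  rot[16] = zx8xx7$xxxzz78y99z7x8z8
  rot[17] = x8xx7$xxxzz78y99z7x8z8z
  rot[18] = 8xx7$xxxzz78y99z7x8z8zx
  rot[19] = xx7$xxxzz78y99z7x8z8zx8
  rot[20] = x7$xxxzz78y99z7x8z8zx8x
  rot[21] = 7$xxxzz78y99z7x8z8zx8xx
  rot[22] = $xxxzz78y99z7x8z8zx8xx7
Sorted (with $ < everything):
  sorted[0] = $xxxzz78y99z7x8z8zx8xx7  (last char: '7')
  sorted[1] = 7$xxxzz78y99z7x8z8zx8xx  (last char: 'x')
  sorted[2] = 78y99z7x8z8zx8xx7$xxxzz  (last char: 'z')
  sorted[3] = 7x8z8zx8xx7$xxxzz78y99z  (last char: 'z')
  sorted[4] = 8xx7$xxxzz78y99z7x8z8zx  (last char: 'x')
  sorted[5] = 8y99z7x8z8zx8xx7$xxxzz7  (last char: '7')
  sorted[6] = 8z8zx8xx7$xxxzz78y99z7x  (last char: 'x')
  sorted[7] = 8zx8xx7$xxxzz78y99z7x8z  (last char: 'z')
  sorted[8] = 99z7x8z8zx8xx7$xxxzz78y  (last char: 'y')
  sorted[9] = 9z7x8z8zx8xx7$xxxzz78y9  (last char: '9')
  sorted[10] = x7$xxxzz78y99z7x8z8zx8x  (last char: 'x')
  sorted[11] = x8xx7$xxxzz78y99z7x8z8z  (last char: 'z')
  sorted[12] = x8z8zx8xx7$xxxzz78y99z7  (last char: '7')
  sorted[13] = xx7$xxxzz78y99z7x8z8zx8  (last char: '8')
  sorted[14] = xxxzz78y99z7x8z8zx8xx7$  (last char: '$')
  sorted[15] = xxzz78y99z7x8z8zx8xx7$x  (last char: 'x')
  sorted[16] = xzz78y99z7x8z8zx8xx7$xx  (last char: 'x')
  sorted[17] = y99z7x8z8zx8xx7$xxxzz78  (last char: '8')
  sorted[18] = z78y99z7x8z8zx8xx7$xxxz  (last char: 'z')
  sorted[19] = z7x8z8zx8xx7$xxxzz78y99  (last char: '9')
  sorted[20] = z8zx8xx7$xxxzz78y99z7x8  (last char: '8')
  sorted[21] = zx8xx7$xxxzz78y99z7x8z8  (last char: '8')
  sorted[22] = zz78y99z7x8z8zx8xx7$xxx  (last char: 'x')
Last column: 7xzzx7xzy9xz78$xx8z988x
Original string S is at sorted index 14

Answer: 7xzzx7xzy9xz78$xx8z988x
14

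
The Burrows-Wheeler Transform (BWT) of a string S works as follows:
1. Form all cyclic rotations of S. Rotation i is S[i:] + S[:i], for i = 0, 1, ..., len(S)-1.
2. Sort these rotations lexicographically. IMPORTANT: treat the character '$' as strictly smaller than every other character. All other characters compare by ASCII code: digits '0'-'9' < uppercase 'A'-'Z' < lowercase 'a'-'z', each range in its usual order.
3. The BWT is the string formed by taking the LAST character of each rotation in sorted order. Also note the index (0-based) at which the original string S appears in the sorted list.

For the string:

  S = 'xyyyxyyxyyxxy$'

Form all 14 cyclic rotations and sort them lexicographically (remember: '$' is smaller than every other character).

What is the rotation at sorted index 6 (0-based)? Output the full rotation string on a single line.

Answer: y$xyyyxyyxyyxx

Derivation:
All 14 rotations (rotation i = S[i:]+S[:i]):
  rot[0] = xyyyxyyxyyxxy$
  rot[1] = yyyxyyxyyxxy$x
  rot[2] = yyxyyxyyxxy$xy
  rot[3] = yxyyxyyxxy$xyy
  rot[4] = xyyxyyxxy$xyyy
  rot[5] = yyxyyxxy$xyyyx
  rot[6] = yxyyxxy$xyyyxy
  rot[7] = xyyxxy$xyyyxyy
  rot[8] = yyxxy$xyyyxyyx
  rot[9] = yxxy$xyyyxyyxy
  rot[10] = xxy$xyyyxyyxyy
  rot[11] = xy$xyyyxyyxyyx
  rot[12] = y$xyyyxyyxyyxx
  rot[13] = $xyyyxyyxyyxxy
Sorted (with $ < everything):
  sorted[0] = $xyyyxyyxyyxxy
  sorted[1] = xxy$xyyyxyyxyy
  sorted[2] = xy$xyyyxyyxyyx
  sorted[3] = xyyxxy$xyyyxyy
  sorted[4] = xyyxyyxxy$xyyy
  sorted[5] = xyyyxyyxyyxxy$
  sorted[6] = y$xyyyxyyxyyxx
  sorted[7] = yxxy$xyyyxyyxy
  sorted[8] = yxyyxxy$xyyyxy
  sorted[9] = yxyyxyyxxy$xyy
  sorted[10] = yyxxy$xyyyxyyx
  sorted[11] = yyxyyxxy$xyyyx
  sorted[12] = yyxyyxyyxxy$xy
  sorted[13] = yyyxyyxyyxxy$x
sorted[6] = y$xyyyxyyxyyxx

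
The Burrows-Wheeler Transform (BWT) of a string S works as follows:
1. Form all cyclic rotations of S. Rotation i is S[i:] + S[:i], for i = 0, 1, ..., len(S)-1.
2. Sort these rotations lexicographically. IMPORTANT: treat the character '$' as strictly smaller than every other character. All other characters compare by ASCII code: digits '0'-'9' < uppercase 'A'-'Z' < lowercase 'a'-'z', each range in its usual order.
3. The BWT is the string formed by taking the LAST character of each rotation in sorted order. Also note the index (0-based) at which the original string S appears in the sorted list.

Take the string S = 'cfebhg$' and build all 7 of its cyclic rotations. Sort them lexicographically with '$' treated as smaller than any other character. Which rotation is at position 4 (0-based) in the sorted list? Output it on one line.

Answer: febhg$c

Derivation:
All 7 rotations (rotation i = S[i:]+S[:i]):
  rot[0] = cfebhg$
  rot[1] = febhg$c
  rot[2] = ebhg$cf
  rot[3] = bhg$cfe
  rot[4] = hg$cfeb
  rot[5] = g$cfebh
  rot[6] = $cfebhg
Sorted (with $ < everything):
  sorted[0] = $cfebhg
  sorted[1] = bhg$cfe
  sorted[2] = cfebhg$
  sorted[3] = ebhg$cf
  sorted[4] = febhg$c
  sorted[5] = g$cfebh
  sorted[6] = hg$cfeb
sorted[4] = febhg$c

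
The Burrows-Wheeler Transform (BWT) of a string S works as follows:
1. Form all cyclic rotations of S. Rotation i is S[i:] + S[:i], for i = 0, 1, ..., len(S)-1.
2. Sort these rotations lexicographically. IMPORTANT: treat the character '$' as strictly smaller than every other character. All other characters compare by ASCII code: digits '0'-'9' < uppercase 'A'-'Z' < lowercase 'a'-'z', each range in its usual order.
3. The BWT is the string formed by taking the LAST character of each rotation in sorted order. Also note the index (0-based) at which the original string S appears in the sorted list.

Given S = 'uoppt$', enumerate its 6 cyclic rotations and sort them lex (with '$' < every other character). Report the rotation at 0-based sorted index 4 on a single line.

Answer: t$uopp

Derivation:
All 6 rotations (rotation i = S[i:]+S[:i]):
  rot[0] = uoppt$
  rot[1] = oppt$u
  rot[2] = ppt$uo
  rot[3] = pt$uop
  rot[4] = t$uopp
  rot[5] = $uoppt
Sorted (with $ < everything):
  sorted[0] = $uoppt
  sorted[1] = oppt$u
  sorted[2] = ppt$uo
  sorted[3] = pt$uop
  sorted[4] = t$uopp
  sorted[5] = uoppt$
sorted[4] = t$uopp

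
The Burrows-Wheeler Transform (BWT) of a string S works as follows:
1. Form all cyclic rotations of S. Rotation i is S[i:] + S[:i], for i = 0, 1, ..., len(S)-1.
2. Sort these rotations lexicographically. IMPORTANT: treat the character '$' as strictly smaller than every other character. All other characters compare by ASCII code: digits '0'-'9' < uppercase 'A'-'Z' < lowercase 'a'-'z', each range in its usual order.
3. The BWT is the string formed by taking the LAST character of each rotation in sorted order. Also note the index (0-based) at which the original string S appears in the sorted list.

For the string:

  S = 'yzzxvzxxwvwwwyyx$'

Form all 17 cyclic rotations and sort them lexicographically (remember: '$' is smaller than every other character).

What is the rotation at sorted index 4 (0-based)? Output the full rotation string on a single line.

Answer: wwwyyx$yzzxvzxxwv

Derivation:
All 17 rotations (rotation i = S[i:]+S[:i]):
  rot[0] = yzzxvzxxwvwwwyyx$
  rot[1] = zzxvzxxwvwwwyyx$y
  rot[2] = zxvzxxwvwwwyyx$yz
  rot[3] = xvzxxwvwwwyyx$yzz
  rot[4] = vzxxwvwwwyyx$yzzx
  rot[5] = zxxwvwwwyyx$yzzxv
  rot[6] = xxwvwwwyyx$yzzxvz
  rot[7] = xwvwwwyyx$yzzxvzx
  rot[8] = wvwwwyyx$yzzxvzxx
  rot[9] = vwwwyyx$yzzxvzxxw
  rot[10] = wwwyyx$yzzxvzxxwv
  rot[11] = wwyyx$yzzxvzxxwvw
  rot[12] = wyyx$yzzxvzxxwvww
  rot[13] = yyx$yzzxvzxxwvwww
  rot[14] = yx$yzzxvzxxwvwwwy
  rot[15] = x$yzzxvzxxwvwwwyy
  rot[16] = $yzzxvzxxwvwwwyyx
Sorted (with $ < everything):
  sorted[0] = $yzzxvzxxwvwwwyyx
  sorted[1] = vwwwyyx$yzzxvzxxw
  sorted[2] = vzxxwvwwwyyx$yzzx
  sorted[3] = wvwwwyyx$yzzxvzxx
  sorted[4] = wwwyyx$yzzxvzxxwv
  sorted[5] = wwyyx$yzzxvzxxwvw
  sorted[6] = wyyx$yzzxvzxxwvww
  sorted[7] = x$yzzxvzxxwvwwwyy
  sorted[8] = xvzxxwvwwwyyx$yzz
  sorted[9] = xwvwwwyyx$yzzxvzx
  sorted[10] = xxwvwwwyyx$yzzxvz
  sorted[11] = yx$yzzxvzxxwvwwwy
  sorted[12] = yyx$yzzxvzxxwvwww
  sorted[13] = yzzxvzxxwvwwwyyx$
  sorted[14] = zxvzxxwvwwwyyx$yz
  sorted[15] = zxxwvwwwyyx$yzzxv
  sorted[16] = zzxvzxxwvwwwyyx$y
sorted[4] = wwwyyx$yzzxvzxxwv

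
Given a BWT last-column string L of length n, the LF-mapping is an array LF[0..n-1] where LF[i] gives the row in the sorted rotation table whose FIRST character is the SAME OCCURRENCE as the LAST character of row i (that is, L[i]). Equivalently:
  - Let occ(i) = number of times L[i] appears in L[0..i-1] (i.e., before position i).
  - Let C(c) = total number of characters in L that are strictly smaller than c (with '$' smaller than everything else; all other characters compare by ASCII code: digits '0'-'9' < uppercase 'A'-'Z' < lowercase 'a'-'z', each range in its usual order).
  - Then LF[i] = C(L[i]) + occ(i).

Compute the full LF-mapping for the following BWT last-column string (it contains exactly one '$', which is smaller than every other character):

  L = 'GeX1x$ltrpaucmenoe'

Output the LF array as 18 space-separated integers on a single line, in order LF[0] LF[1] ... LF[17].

Answer: 2 6 3 1 17 0 9 15 14 13 4 16 5 10 7 11 12 8

Derivation:
Char counts: '$':1, '1':1, 'G':1, 'X':1, 'a':1, 'c':1, 'e':3, 'l':1, 'm':1, 'n':1, 'o':1, 'p':1, 'r':1, 't':1, 'u':1, 'x':1
C (first-col start): C('$')=0, C('1')=1, C('G')=2, C('X')=3, C('a')=4, C('c')=5, C('e')=6, C('l')=9, C('m')=10, C('n')=11, C('o')=12, C('p')=13, C('r')=14, C('t')=15, C('u')=16, C('x')=17
L[0]='G': occ=0, LF[0]=C('G')+0=2+0=2
L[1]='e': occ=0, LF[1]=C('e')+0=6+0=6
L[2]='X': occ=0, LF[2]=C('X')+0=3+0=3
L[3]='1': occ=0, LF[3]=C('1')+0=1+0=1
L[4]='x': occ=0, LF[4]=C('x')+0=17+0=17
L[5]='$': occ=0, LF[5]=C('$')+0=0+0=0
L[6]='l': occ=0, LF[6]=C('l')+0=9+0=9
L[7]='t': occ=0, LF[7]=C('t')+0=15+0=15
L[8]='r': occ=0, LF[8]=C('r')+0=14+0=14
L[9]='p': occ=0, LF[9]=C('p')+0=13+0=13
L[10]='a': occ=0, LF[10]=C('a')+0=4+0=4
L[11]='u': occ=0, LF[11]=C('u')+0=16+0=16
L[12]='c': occ=0, LF[12]=C('c')+0=5+0=5
L[13]='m': occ=0, LF[13]=C('m')+0=10+0=10
L[14]='e': occ=1, LF[14]=C('e')+1=6+1=7
L[15]='n': occ=0, LF[15]=C('n')+0=11+0=11
L[16]='o': occ=0, LF[16]=C('o')+0=12+0=12
L[17]='e': occ=2, LF[17]=C('e')+2=6+2=8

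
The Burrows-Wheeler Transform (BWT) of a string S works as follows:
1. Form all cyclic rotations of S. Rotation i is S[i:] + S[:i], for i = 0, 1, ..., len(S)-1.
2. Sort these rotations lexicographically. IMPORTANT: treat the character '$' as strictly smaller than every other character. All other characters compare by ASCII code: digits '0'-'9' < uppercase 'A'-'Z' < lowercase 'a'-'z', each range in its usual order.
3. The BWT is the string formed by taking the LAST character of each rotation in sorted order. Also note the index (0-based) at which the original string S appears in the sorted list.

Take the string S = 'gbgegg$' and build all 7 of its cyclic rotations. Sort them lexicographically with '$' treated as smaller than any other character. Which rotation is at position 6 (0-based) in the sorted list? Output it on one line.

All 7 rotations (rotation i = S[i:]+S[:i]):
  rot[0] = gbgegg$
  rot[1] = bgegg$g
  rot[2] = gegg$gb
  rot[3] = egg$gbg
  rot[4] = gg$gbge
  rot[5] = g$gbgeg
  rot[6] = $gbgegg
Sorted (with $ < everything):
  sorted[0] = $gbgegg
  sorted[1] = bgegg$g
  sorted[2] = egg$gbg
  sorted[3] = g$gbgeg
  sorted[4] = gbgegg$
  sorted[5] = gegg$gb
  sorted[6] = gg$gbge
sorted[6] = gg$gbge

Answer: gg$gbge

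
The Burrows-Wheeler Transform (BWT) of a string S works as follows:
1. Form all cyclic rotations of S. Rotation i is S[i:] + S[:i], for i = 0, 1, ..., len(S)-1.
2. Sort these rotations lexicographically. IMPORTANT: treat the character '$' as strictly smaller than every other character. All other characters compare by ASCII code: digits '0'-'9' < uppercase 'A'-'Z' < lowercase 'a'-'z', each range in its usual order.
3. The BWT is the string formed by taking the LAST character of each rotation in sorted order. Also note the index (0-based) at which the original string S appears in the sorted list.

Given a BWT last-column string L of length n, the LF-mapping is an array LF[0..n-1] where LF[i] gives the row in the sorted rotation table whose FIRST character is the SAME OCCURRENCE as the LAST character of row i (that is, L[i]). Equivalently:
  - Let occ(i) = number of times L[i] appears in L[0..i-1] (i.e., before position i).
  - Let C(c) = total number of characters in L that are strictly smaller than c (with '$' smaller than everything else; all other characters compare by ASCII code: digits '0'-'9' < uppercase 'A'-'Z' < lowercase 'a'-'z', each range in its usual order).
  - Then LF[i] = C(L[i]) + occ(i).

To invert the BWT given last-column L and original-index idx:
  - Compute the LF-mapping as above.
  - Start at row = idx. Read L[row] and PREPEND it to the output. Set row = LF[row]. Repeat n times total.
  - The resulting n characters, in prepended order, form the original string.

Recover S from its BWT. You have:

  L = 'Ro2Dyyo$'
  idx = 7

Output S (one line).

LF mapping: 3 4 1 2 6 7 5 0
Walk LF starting at row 7, prepending L[row]:
  step 1: row=7, L[7]='$', prepend. Next row=LF[7]=0
  step 2: row=0, L[0]='R', prepend. Next row=LF[0]=3
  step 3: row=3, L[3]='D', prepend. Next row=LF[3]=2
  step 4: row=2, L[2]='2', prepend. Next row=LF[2]=1
  step 5: row=1, L[1]='o', prepend. Next row=LF[1]=4
  step 6: row=4, L[4]='y', prepend. Next row=LF[4]=6
  step 7: row=6, L[6]='o', prepend. Next row=LF[6]=5
  step 8: row=5, L[5]='y', prepend. Next row=LF[5]=7
Reversed output: yoyo2DR$

Answer: yoyo2DR$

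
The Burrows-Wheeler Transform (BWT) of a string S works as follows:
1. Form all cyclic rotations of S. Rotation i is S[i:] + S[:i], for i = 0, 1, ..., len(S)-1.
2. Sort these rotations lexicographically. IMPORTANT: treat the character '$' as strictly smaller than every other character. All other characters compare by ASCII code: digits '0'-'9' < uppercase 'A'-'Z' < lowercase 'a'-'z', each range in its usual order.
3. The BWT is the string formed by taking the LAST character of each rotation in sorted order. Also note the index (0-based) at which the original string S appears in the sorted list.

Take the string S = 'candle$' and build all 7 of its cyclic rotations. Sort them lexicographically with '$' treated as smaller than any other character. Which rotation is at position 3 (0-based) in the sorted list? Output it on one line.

Answer: dle$can

Derivation:
All 7 rotations (rotation i = S[i:]+S[:i]):
  rot[0] = candle$
  rot[1] = andle$c
  rot[2] = ndle$ca
  rot[3] = dle$can
  rot[4] = le$cand
  rot[5] = e$candl
  rot[6] = $candle
Sorted (with $ < everything):
  sorted[0] = $candle
  sorted[1] = andle$c
  sorted[2] = candle$
  sorted[3] = dle$can
  sorted[4] = e$candl
  sorted[5] = le$cand
  sorted[6] = ndle$ca
sorted[3] = dle$can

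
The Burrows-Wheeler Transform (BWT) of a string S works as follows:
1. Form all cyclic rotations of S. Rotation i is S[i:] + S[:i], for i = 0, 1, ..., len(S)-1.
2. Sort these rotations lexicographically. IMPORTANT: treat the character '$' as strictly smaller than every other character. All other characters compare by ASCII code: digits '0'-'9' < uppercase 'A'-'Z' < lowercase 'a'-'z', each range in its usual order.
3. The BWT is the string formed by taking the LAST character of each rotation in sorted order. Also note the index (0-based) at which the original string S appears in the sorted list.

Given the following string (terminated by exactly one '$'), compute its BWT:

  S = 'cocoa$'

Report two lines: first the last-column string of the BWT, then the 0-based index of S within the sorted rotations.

All 6 rotations (rotation i = S[i:]+S[:i]):
  rot[0] = cocoa$
  rot[1] = ocoa$c
  rot[2] = coa$co
  rot[3] = oa$coc
  rot[4] = a$coco
  rot[5] = $cocoa
Sorted (with $ < everything):
  sorted[0] = $cocoa  (last char: 'a')
  sorted[1] = a$coco  (last char: 'o')
  sorted[2] = coa$co  (last char: 'o')
  sorted[3] = cocoa$  (last char: '$')
  sorted[4] = oa$coc  (last char: 'c')
  sorted[5] = ocoa$c  (last char: 'c')
Last column: aoo$cc
Original string S is at sorted index 3

Answer: aoo$cc
3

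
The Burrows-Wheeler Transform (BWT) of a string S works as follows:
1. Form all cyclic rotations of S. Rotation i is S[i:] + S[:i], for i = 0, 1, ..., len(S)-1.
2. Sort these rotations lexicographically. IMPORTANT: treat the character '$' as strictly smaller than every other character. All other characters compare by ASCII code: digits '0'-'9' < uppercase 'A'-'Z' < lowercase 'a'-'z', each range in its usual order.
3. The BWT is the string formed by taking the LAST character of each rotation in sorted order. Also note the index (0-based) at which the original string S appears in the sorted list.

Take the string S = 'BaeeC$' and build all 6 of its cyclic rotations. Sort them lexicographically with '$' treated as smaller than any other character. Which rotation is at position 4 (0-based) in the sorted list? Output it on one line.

Answer: eC$Bae

Derivation:
All 6 rotations (rotation i = S[i:]+S[:i]):
  rot[0] = BaeeC$
  rot[1] = aeeC$B
  rot[2] = eeC$Ba
  rot[3] = eC$Bae
  rot[4] = C$Baee
  rot[5] = $BaeeC
Sorted (with $ < everything):
  sorted[0] = $BaeeC
  sorted[1] = BaeeC$
  sorted[2] = C$Baee
  sorted[3] = aeeC$B
  sorted[4] = eC$Bae
  sorted[5] = eeC$Ba
sorted[4] = eC$Bae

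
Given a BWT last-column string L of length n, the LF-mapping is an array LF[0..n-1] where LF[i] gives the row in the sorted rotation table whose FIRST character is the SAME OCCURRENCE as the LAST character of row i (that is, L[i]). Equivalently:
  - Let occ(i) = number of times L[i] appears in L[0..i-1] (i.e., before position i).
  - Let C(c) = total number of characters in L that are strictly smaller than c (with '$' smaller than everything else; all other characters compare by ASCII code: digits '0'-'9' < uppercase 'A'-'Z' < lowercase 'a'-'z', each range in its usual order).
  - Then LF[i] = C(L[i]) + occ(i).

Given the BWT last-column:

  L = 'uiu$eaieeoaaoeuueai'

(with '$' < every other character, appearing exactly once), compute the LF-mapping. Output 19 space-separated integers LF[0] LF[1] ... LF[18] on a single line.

Answer: 15 10 16 0 5 1 11 6 7 13 2 3 14 8 17 18 9 4 12

Derivation:
Char counts: '$':1, 'a':4, 'e':5, 'i':3, 'o':2, 'u':4
C (first-col start): C('$')=0, C('a')=1, C('e')=5, C('i')=10, C('o')=13, C('u')=15
L[0]='u': occ=0, LF[0]=C('u')+0=15+0=15
L[1]='i': occ=0, LF[1]=C('i')+0=10+0=10
L[2]='u': occ=1, LF[2]=C('u')+1=15+1=16
L[3]='$': occ=0, LF[3]=C('$')+0=0+0=0
L[4]='e': occ=0, LF[4]=C('e')+0=5+0=5
L[5]='a': occ=0, LF[5]=C('a')+0=1+0=1
L[6]='i': occ=1, LF[6]=C('i')+1=10+1=11
L[7]='e': occ=1, LF[7]=C('e')+1=5+1=6
L[8]='e': occ=2, LF[8]=C('e')+2=5+2=7
L[9]='o': occ=0, LF[9]=C('o')+0=13+0=13
L[10]='a': occ=1, LF[10]=C('a')+1=1+1=2
L[11]='a': occ=2, LF[11]=C('a')+2=1+2=3
L[12]='o': occ=1, LF[12]=C('o')+1=13+1=14
L[13]='e': occ=3, LF[13]=C('e')+3=5+3=8
L[14]='u': occ=2, LF[14]=C('u')+2=15+2=17
L[15]='u': occ=3, LF[15]=C('u')+3=15+3=18
L[16]='e': occ=4, LF[16]=C('e')+4=5+4=9
L[17]='a': occ=3, LF[17]=C('a')+3=1+3=4
L[18]='i': occ=2, LF[18]=C('i')+2=10+2=12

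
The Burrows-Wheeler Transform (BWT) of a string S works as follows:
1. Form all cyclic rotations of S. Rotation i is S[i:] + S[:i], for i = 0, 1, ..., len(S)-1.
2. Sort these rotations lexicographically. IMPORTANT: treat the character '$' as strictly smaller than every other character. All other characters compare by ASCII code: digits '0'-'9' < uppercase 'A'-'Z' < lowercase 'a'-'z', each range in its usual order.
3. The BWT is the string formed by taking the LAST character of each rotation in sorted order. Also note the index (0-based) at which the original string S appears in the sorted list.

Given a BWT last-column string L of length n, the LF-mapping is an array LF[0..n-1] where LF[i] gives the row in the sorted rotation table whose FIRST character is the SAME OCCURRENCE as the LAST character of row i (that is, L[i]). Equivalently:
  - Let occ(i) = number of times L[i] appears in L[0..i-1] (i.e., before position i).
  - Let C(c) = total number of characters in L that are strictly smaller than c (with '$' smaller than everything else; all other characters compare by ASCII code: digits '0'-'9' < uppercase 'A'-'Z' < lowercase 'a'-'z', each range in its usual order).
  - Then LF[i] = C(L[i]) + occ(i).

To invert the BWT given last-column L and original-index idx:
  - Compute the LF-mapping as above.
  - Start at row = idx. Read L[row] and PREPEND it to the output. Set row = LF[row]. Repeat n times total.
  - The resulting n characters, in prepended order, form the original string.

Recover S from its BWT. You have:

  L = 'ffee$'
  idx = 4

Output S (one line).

LF mapping: 3 4 1 2 0
Walk LF starting at row 4, prepending L[row]:
  step 1: row=4, L[4]='$', prepend. Next row=LF[4]=0
  step 2: row=0, L[0]='f', prepend. Next row=LF[0]=3
  step 3: row=3, L[3]='e', prepend. Next row=LF[3]=2
  step 4: row=2, L[2]='e', prepend. Next row=LF[2]=1
  step 5: row=1, L[1]='f', prepend. Next row=LF[1]=4
Reversed output: feef$

Answer: feef$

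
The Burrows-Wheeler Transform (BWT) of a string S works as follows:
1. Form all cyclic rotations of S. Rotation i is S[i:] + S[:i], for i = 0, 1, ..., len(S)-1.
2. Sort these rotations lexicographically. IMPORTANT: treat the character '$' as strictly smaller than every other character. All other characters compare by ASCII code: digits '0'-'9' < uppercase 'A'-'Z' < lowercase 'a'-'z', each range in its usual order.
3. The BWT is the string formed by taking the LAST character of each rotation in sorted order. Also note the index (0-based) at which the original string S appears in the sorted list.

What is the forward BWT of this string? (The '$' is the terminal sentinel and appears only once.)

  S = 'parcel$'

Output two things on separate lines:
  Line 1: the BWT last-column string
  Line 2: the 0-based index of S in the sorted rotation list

All 7 rotations (rotation i = S[i:]+S[:i]):
  rot[0] = parcel$
  rot[1] = arcel$p
  rot[2] = rcel$pa
  rot[3] = cel$par
  rot[4] = el$parc
  rot[5] = l$parce
  rot[6] = $parcel
Sorted (with $ < everything):
  sorted[0] = $parcel  (last char: 'l')
  sorted[1] = arcel$p  (last char: 'p')
  sorted[2] = cel$par  (last char: 'r')
  sorted[3] = el$parc  (last char: 'c')
  sorted[4] = l$parce  (last char: 'e')
  sorted[5] = parcel$  (last char: '$')
  sorted[6] = rcel$pa  (last char: 'a')
Last column: lprce$a
Original string S is at sorted index 5

Answer: lprce$a
5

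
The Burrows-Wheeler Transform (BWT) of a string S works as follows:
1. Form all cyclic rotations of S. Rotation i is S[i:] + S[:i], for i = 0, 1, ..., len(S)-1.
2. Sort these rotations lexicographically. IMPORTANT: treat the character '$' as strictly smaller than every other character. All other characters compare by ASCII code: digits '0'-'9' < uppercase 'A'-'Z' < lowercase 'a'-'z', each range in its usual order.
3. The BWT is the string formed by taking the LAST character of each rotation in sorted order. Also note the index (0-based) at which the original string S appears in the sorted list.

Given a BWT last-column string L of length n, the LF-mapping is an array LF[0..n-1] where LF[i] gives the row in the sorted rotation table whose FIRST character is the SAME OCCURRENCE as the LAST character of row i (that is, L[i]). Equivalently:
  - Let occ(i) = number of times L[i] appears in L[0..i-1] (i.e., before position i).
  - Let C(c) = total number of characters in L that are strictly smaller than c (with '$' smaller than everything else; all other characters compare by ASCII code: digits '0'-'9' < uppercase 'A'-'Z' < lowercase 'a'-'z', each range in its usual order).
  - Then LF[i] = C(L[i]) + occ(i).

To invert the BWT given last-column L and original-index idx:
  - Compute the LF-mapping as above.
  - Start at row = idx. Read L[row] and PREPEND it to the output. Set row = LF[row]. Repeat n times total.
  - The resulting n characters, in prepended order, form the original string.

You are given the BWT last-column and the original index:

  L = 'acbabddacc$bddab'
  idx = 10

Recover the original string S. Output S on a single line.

LF mapping: 1 9 5 2 6 12 13 3 10 11 0 7 14 15 4 8
Walk LF starting at row 10, prepending L[row]:
  step 1: row=10, L[10]='$', prepend. Next row=LF[10]=0
  step 2: row=0, L[0]='a', prepend. Next row=LF[0]=1
  step 3: row=1, L[1]='c', prepend. Next row=LF[1]=9
  step 4: row=9, L[9]='c', prepend. Next row=LF[9]=11
  step 5: row=11, L[11]='b', prepend. Next row=LF[11]=7
  step 6: row=7, L[7]='a', prepend. Next row=LF[7]=3
  step 7: row=3, L[3]='a', prepend. Next row=LF[3]=2
  step 8: row=2, L[2]='b', prepend. Next row=LF[2]=5
  step 9: row=5, L[5]='d', prepend. Next row=LF[5]=12
  step 10: row=12, L[12]='d', prepend. Next row=LF[12]=14
  step 11: row=14, L[14]='a', prepend. Next row=LF[14]=4
  step 12: row=4, L[4]='b', prepend. Next row=LF[4]=6
  step 13: row=6, L[6]='d', prepend. Next row=LF[6]=13
  step 14: row=13, L[13]='d', prepend. Next row=LF[13]=15
  step 15: row=15, L[15]='b', prepend. Next row=LF[15]=8
  step 16: row=8, L[8]='c', prepend. Next row=LF[8]=10
Reversed output: cbddbaddbaabcca$

Answer: cbddbaddbaabcca$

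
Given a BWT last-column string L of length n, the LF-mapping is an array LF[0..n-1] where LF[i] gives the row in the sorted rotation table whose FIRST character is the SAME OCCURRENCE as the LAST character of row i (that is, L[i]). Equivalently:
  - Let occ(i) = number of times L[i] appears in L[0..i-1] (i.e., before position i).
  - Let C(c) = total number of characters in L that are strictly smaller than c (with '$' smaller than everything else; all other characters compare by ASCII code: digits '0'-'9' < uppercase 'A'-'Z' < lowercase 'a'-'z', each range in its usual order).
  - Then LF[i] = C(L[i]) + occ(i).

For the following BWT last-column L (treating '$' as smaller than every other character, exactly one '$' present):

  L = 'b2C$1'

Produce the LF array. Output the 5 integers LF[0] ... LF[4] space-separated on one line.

Answer: 4 2 3 0 1

Derivation:
Char counts: '$':1, '1':1, '2':1, 'C':1, 'b':1
C (first-col start): C('$')=0, C('1')=1, C('2')=2, C('C')=3, C('b')=4
L[0]='b': occ=0, LF[0]=C('b')+0=4+0=4
L[1]='2': occ=0, LF[1]=C('2')+0=2+0=2
L[2]='C': occ=0, LF[2]=C('C')+0=3+0=3
L[3]='$': occ=0, LF[3]=C('$')+0=0+0=0
L[4]='1': occ=0, LF[4]=C('1')+0=1+0=1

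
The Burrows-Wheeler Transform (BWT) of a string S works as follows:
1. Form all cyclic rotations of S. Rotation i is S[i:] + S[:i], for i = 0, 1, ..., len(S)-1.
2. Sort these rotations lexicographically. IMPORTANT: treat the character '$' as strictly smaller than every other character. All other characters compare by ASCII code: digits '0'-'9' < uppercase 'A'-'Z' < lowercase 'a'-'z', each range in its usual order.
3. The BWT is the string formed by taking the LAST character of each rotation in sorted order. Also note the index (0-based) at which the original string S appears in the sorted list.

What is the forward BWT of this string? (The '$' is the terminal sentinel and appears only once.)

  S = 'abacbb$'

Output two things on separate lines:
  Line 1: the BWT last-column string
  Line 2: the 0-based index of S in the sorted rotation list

All 7 rotations (rotation i = S[i:]+S[:i]):
  rot[0] = abacbb$
  rot[1] = bacbb$a
  rot[2] = acbb$ab
  rot[3] = cbb$aba
  rot[4] = bb$abac
  rot[5] = b$abacb
  rot[6] = $abacbb
Sorted (with $ < everything):
  sorted[0] = $abacbb  (last char: 'b')
  sorted[1] = abacbb$  (last char: '$')
  sorted[2] = acbb$ab  (last char: 'b')
  sorted[3] = b$abacb  (last char: 'b')
  sorted[4] = bacbb$a  (last char: 'a')
  sorted[5] = bb$abac  (last char: 'c')
  sorted[6] = cbb$aba  (last char: 'a')
Last column: b$bbaca
Original string S is at sorted index 1

Answer: b$bbaca
1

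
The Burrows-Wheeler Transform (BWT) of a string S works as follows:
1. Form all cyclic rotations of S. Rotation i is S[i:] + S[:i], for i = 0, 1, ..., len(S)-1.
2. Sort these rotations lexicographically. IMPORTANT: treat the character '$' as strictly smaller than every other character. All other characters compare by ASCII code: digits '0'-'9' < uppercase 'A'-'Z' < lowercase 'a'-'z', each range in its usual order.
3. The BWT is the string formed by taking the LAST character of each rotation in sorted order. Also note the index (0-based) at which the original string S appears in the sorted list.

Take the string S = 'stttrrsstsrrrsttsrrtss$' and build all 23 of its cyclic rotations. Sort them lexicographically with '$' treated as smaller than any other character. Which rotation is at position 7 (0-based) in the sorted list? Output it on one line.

All 23 rotations (rotation i = S[i:]+S[:i]):
  rot[0] = stttrrsstsrrrsttsrrtss$
  rot[1] = tttrrsstsrrrsttsrrtss$s
  rot[2] = ttrrsstsrrrsttsrrtss$st
  rot[3] = trrsstsrrrsttsrrtss$stt
  rot[4] = rrsstsrrrsttsrrtss$sttt
  rot[5] = rsstsrrrsttsrrtss$stttr
  rot[6] = sstsrrrsttsrrtss$stttrr
  rot[7] = stsrrrsttsrrtss$stttrrs
  rot[8] = tsrrrsttsrrtss$stttrrss
  rot[9] = srrrsttsrrtss$stttrrsst
  rot[10] = rrrsttsrrtss$stttrrssts
  rot[11] = rrsttsrrtss$stttrrsstsr
  rot[12] = rsttsrrtss$stttrrsstsrr
  rot[13] = sttsrrtss$stttrrsstsrrr
  rot[14] = ttsrrtss$stttrrsstsrrrs
  rot[15] = tsrrtss$stttrrsstsrrrst
  rot[16] = srrtss$stttrrsstsrrrstt
  rot[17] = rrtss$stttrrsstsrrrstts
  rot[18] = rtss$stttrrsstsrrrsttsr
  rot[19] = tss$stttrrsstsrrrsttsrr
  rot[20] = ss$stttrrsstsrrrsttsrrt
  rot[21] = s$stttrrsstsrrrsttsrrts
  rot[22] = $stttrrsstsrrrsttsrrtss
Sorted (with $ < everything):
  sorted[0] = $stttrrsstsrrrsttsrrtss
  sorted[1] = rrrsttsrrtss$stttrrssts
  sorted[2] = rrsstsrrrsttsrrtss$sttt
  sorted[3] = rrsttsrrtss$stttrrsstsr
  sorted[4] = rrtss$stttrrsstsrrrstts
  sorted[5] = rsstsrrrsttsrrtss$stttr
  sorted[6] = rsttsrrtss$stttrrsstsrr
  sorted[7] = rtss$stttrrsstsrrrsttsr
  sorted[8] = s$stttrrsstsrrrsttsrrts
  sorted[9] = srrrsttsrrtss$stttrrsst
  sorted[10] = srrtss$stttrrsstsrrrstt
  sorted[11] = ss$stttrrsstsrrrsttsrrt
  sorted[12] = sstsrrrsttsrrtss$stttrr
  sorted[13] = stsrrrsttsrrtss$stttrrs
  sorted[14] = sttsrrtss$stttrrsstsrrr
  sorted[15] = stttrrsstsrrrsttsrrtss$
  sorted[16] = trrsstsrrrsttsrrtss$stt
  sorted[17] = tsrrrsttsrrtss$stttrrss
  sorted[18] = tsrrtss$stttrrsstsrrrst
  sorted[19] = tss$stttrrsstsrrrsttsrr
  sorted[20] = ttrrsstsrrrsttsrrtss$st
  sorted[21] = ttsrrtss$stttrrsstsrrrs
  sorted[22] = tttrrsstsrrrsttsrrtss$s
sorted[7] = rtss$stttrrsstsrrrsttsr

Answer: rtss$stttrrsstsrrrsttsr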